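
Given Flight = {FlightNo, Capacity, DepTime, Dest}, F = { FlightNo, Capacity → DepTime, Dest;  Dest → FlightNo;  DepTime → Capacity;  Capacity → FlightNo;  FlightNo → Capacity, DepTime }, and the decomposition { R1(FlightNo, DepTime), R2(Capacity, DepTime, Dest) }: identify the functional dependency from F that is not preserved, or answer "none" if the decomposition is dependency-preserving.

none

FlightNo, Capacity → DepTime, Dest: restricted closure across fragments reaches DepTime, Dest.
Dest → FlightNo: restricted closure across fragments reaches FlightNo.
DepTime → Capacity lies within R2.
Capacity → FlightNo: restricted closure across fragments reaches FlightNo.
FlightNo → Capacity, DepTime: restricted closure across fragments reaches Capacity, DepTime.
Every dependency is enforceable on the fragments, so the decomposition is dependency-preserving.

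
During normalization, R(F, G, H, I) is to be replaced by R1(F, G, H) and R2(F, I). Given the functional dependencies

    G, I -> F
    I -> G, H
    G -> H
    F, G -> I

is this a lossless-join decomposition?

No

Common attributes: R1 ∩ R2 = {F}.
No dependency enlarges {F}, so (F)⁺ = {F}.
The closure contains neither all of R1 = {F, G, H} nor all of R2 = {F, I}, so the common attributes are not a superkey of either fragment. The join is lossy.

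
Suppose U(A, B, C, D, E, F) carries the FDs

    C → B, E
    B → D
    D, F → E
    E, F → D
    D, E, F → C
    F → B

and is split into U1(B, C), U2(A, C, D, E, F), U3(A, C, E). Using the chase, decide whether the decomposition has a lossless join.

Yes

Chase test. Columns are A, B, C, D, E, F; row i has aⱼ where attribute j ∈ Ui, else bᵢⱼ.
Initial tableau (one row per fragment):
  row 1: b11 a2 a3 b14 b15 b16
  row 2: a1 b22 a3 a4 a5 a6
  row 3: a1 b32 a3 b34 a5 b36
Rows 1 and 2 agree on C; apply C→B, E and equate their B, E entries.
Rows 1 and 3 agree on C; apply C→B, E and equate their B, E entries.
Rows 1 and 2 agree on B; apply B→D and equate their D entries.
Rows 1 and 3 agree on B; apply B→D and equate their D entries.
Row 2 is now all distinguished symbols — the join is lossless.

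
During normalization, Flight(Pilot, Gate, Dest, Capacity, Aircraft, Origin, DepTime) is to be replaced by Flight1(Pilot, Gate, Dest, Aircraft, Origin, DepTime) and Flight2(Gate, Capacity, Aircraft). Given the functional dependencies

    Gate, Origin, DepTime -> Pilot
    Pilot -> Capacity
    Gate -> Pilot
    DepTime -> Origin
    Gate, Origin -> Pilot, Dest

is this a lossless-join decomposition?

Yes

Common attributes: Flight1 ∩ Flight2 = {Gate, Aircraft}.
Closure of {Gate, Aircraft}: Gate → Pilot applies, adding Pilot; Pilot → Capacity applies, adding Capacity. So (Gate, Aircraft)⁺ = {Pilot, Gate, Capacity, Aircraft}.
This closure contains every attribute of Flight2, so Flight1 ∩ Flight2 → Flight2. The join is lossless.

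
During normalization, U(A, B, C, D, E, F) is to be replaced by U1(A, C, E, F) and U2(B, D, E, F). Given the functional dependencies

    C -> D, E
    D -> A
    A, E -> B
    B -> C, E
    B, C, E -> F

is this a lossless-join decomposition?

No

Common attributes: U1 ∩ U2 = {E, F}.
No dependency enlarges {E, F}, so (E, F)⁺ = {E, F}.
The closure contains neither all of U1 = {A, C, E, F} nor all of U2 = {B, D, E, F}, so the common attributes are not a superkey of either fragment. The join is lossy.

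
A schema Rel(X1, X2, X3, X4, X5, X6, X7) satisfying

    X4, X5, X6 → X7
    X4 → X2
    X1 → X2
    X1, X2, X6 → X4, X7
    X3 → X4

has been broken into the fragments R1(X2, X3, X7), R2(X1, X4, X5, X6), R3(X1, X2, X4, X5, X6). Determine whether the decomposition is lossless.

Chase test. Columns are X1, X2, X3, X4, X5, X6, X7; row i has aⱼ where attribute j ∈ Ri, else bᵢⱼ.
Initial tableau (one row per fragment):
  row 1: b11 a2 a3 b14 b15 b16 a7
  row 2: a1 b22 b23 a4 a5 a6 b27
  row 3: a1 a2 b33 a4 a5 a6 b37
Rows 2 and 3 agree on X4, X5, X6; apply X4, X5, X6→X7 and equate their X7 entries.
Rows 2 and 3 agree on X4; apply X4→X2 and equate their X2 entries.
No row becomes fully distinguished — the join is lossy.

No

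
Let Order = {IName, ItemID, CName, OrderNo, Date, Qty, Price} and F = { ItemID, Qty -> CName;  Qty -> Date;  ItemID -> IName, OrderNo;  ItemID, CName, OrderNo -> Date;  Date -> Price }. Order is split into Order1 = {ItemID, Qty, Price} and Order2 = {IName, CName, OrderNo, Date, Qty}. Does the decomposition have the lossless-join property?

No

Common attributes: Order1 ∩ Order2 = {Qty}.
Closure of {Qty}: Qty → Date applies, adding Date; Date → Price applies, adding Price. So (Qty)⁺ = {Date, Qty, Price}.
The closure contains neither all of Order1 = {ItemID, Qty, Price} nor all of Order2 = {IName, CName, OrderNo, Date, Qty}, so the common attributes are not a superkey of either fragment. The join is lossy.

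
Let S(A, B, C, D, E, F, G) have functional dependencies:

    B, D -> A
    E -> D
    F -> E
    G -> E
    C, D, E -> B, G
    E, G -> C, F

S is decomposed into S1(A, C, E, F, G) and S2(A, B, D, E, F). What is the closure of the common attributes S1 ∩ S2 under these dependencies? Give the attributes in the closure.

A, D, E, F

S1 ∩ S2 = {A, E, F}.
E → D applies, adding D
Closure: {A, D, E, F}.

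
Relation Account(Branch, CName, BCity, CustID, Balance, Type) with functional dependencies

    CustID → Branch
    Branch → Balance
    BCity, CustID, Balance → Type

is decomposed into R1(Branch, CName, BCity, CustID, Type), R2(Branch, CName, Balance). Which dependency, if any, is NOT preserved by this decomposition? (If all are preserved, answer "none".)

none

CustID → Branch lies within R1.
Branch → Balance lies within R2.
BCity, CustID, Balance → Type: restricted closure across fragments reaches Type.
Every dependency is enforceable on the fragments, so the decomposition is dependency-preserving.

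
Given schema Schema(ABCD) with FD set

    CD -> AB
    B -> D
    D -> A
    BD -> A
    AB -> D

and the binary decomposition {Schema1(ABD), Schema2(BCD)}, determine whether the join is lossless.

Yes

Common attributes: Schema1 ∩ Schema2 = {BD}.
Closure of {BD}: D → A applies, adding A. So (BD)⁺ = {ABD}.
This closure contains every attribute of Schema1, so Schema1 ∩ Schema2 → Schema1. The join is lossless.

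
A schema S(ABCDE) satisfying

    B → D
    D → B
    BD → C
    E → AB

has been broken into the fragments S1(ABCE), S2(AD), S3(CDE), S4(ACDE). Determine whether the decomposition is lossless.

Yes

Chase test. Columns are ABCDE; row i has aⱼ where attribute j ∈ Si, else bᵢⱼ.
Initial tableau (one row per fragment):
  row 1: a1 a2 a3 b14 a5
  row 2: a1 b22 b23 a4 b25
  row 3: b31 b32 a3 a4 a5
  row 4: a1 b42 a3 a4 a5
Rows 2 and 3 agree on D; apply D→B and equate their B entries.
Rows 2 and 4 agree on D; apply D→B and equate their B entries.
Rows 2 and 3 agree on BD; apply BD→C and equate their C entries.
Rows 1 and 3 agree on E; apply E→AB and equate their AB entries.
Rows 1 and 2 agree on B; apply B→D and equate their D entries.
Row 1 is now all distinguished symbols — the join is lossless.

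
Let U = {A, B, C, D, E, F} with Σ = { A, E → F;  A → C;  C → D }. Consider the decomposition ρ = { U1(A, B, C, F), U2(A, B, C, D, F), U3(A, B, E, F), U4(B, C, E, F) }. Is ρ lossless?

Chase test. Columns are A, B, C, D, E, F; row i has aⱼ where attribute j ∈ Ui, else bᵢⱼ.
Initial tableau (one row per fragment):
  row 1: a1 a2 a3 b14 b15 a6
  row 2: a1 a2 a3 a4 b25 a6
  row 3: a1 a2 b33 b34 a5 a6
  row 4: b41 a2 a3 b44 a5 a6
Rows 1 and 3 agree on A; apply A→C and equate their C entries.
Rows 1 and 2 agree on C; apply C→D and equate their D entries.
Rows 1 and 3 agree on C; apply C→D and equate their D entries.
Rows 1 and 4 agree on C; apply C→D and equate their D entries.
Row 3 is now all distinguished symbols — the join is lossless.

Yes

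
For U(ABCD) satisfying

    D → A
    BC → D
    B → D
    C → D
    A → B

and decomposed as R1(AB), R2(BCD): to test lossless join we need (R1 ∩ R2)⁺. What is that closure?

R1 ∩ R2 = {B}.
B → D applies, adding D
D → A applies, adding A
Closure: {ABD}.

ABD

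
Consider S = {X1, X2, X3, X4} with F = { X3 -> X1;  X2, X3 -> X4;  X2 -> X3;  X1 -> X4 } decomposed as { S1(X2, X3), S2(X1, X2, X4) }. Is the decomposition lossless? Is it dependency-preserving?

lossless but not dependency-preserving

Lossless test: (X2)⁺ = {X1, X2, X3, X4}, which contains all of one fragment — lossless.
Dependency preservation: the restricted closure of {X3} across the fragments never reaches {X1}, so X3 → X1 cannot be enforced without a join — not preserved.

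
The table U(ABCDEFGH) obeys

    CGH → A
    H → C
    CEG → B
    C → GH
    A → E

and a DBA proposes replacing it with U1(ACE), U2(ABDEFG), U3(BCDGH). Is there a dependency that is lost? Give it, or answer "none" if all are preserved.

none

CGH → A: restricted closure across fragments reaches A.
H → C lies within U3.
CEG → B: restricted closure across fragments reaches B.
C → GH lies within U3.
A → E lies within U1.
Every dependency is enforceable on the fragments, so the decomposition is dependency-preserving.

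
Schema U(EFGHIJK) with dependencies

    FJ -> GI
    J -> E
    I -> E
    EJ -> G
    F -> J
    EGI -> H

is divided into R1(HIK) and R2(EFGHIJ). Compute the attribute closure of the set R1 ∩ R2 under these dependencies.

R1 ∩ R2 = {HI}.
I → E applies, adding E
Closure: {EHI}.

EHI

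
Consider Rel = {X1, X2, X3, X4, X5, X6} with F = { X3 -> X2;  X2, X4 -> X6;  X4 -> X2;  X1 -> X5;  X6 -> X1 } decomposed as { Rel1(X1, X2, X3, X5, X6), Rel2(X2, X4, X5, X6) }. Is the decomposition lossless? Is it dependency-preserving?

lossy but dependency-preserving

Lossless test: (X2, X5, X6)⁺ = {X1, X2, X5, X6}, which is a superkey of neither fragment — lossy.
Dependency preservation: every FD's attributes lie within a single fragment, so each can be enforced locally — preserved.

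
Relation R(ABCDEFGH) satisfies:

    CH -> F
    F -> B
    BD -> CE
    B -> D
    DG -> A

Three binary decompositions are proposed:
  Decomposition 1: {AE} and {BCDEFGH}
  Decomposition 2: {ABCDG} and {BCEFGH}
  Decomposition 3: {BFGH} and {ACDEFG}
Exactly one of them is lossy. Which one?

Decomposition 1: common = {E}, closure = {E} → lossy.
Decomposition 2: common = {BCG}, closure = {ABCDEG} → lossless.
Decomposition 3: common = {FG}, closure = {ABCDEFG} → lossless.

Decomposition 1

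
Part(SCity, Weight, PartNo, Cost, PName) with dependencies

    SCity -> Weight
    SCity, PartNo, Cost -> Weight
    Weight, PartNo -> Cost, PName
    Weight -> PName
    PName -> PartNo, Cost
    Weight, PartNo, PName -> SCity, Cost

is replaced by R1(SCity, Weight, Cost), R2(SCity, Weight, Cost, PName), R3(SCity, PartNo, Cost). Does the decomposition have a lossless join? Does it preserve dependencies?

Lossless test (chase): Rows 1 and 3 agree on SCity; apply SCity→Weight and equate their Weight entries. Rows 1 and 2 agree on Weight; apply Weight→PName and equate their PName entries. Rows 1 and 3 agree on Weight; apply Weight→PName and equate their PName entries. Rows 1 and 2 agree on PName; apply PName→PartNo, Cost and equate their PartNo, Cost entries. Rows 1 and 3 agree on PName; apply PName→PartNo, Cost and equate their PartNo, Cost entries. Row 1 is now all distinguished symbols — the join is lossless.
Dependency preservation: the restricted closure of {PName} across the fragments never reaches {PartNo, Cost}, so PName → PartNo, Cost cannot be enforced without a join — not preserved.

lossless but not dependency-preserving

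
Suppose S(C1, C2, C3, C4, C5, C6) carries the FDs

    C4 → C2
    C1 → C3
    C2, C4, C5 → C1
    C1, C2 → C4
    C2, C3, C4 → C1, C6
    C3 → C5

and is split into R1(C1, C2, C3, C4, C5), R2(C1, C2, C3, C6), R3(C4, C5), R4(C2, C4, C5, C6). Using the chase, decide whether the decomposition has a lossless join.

Yes

Chase test. Columns are C1, C2, C3, C4, C5, C6; row i has aⱼ where attribute j ∈ Ri, else bᵢⱼ.
Initial tableau (one row per fragment):
  row 1: a1 a2 a3 a4 a5 b16
  row 2: a1 a2 a3 b24 b25 a6
  row 3: b31 b32 b33 a4 a5 b36
  row 4: b41 a2 b43 a4 a5 a6
Rows 1 and 3 agree on C4; apply C4→C2 and equate their C2 entries.
Rows 1 and 3 agree on C2, C4, C5; apply C2, C4, C5→C1 and equate their C1 entries.
Rows 1 and 4 agree on C2, C4, C5; apply C2, C4, C5→C1 and equate their C1 entries.
Rows 1 and 2 agree on C1, C2; apply C1, C2→C4 and equate their C4 entries.
Rows 1 and 2 agree on C2, C3, C4; apply C2, C3, C4→C1, C6 and equate their C1, C6 entries.
Rows 1 and 2 agree on C3; apply C3→C5 and equate their C5 entries.
Rows 1 and 3 agree on C1; apply C1→C3 and equate their C3 entries.
Rows 1 and 4 agree on C1; apply C1→C3 and equate their C3 entries.
Rows 1 and 3 agree on C2, C3, C4; apply C2, C3, C4→C1, C6 and equate their C1, C6 entries.
Row 1 is now all distinguished symbols — the join is lossless.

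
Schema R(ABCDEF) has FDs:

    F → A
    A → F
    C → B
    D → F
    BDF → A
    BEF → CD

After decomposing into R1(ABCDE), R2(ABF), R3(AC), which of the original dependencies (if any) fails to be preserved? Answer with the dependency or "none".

F → A lies within R2.
A → F lies within R2.
C → B lies within R1.
D → F: restricted closure across fragments reaches F.
BDF → A: restricted closure across fragments reaches A.
BEF → CD: restricted closure across fragments reaches CD.
Every dependency is enforceable on the fragments, so the decomposition is dependency-preserving.

none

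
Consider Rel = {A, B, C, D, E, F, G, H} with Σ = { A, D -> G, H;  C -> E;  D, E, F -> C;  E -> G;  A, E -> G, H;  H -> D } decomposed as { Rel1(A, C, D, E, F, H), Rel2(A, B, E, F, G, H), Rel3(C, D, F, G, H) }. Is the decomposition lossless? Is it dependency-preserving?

lossless and dependency-preserving

Lossless test (chase): Rows 1 and 3 agree on C; apply C→E and equate their E entries. Rows 1 and 2 agree on E; apply E→G and equate their G entries. Rows 1 and 2 agree on H; apply H→D and equate their D entries. Rows 1 and 2 agree on D, E, F; apply D, E, F→C and equate their C entries. Row 2 is now all distinguished symbols — the join is lossless.
Dependency preservation: A, D → G, H is not contained in any single fragment, but the restricted closure of its left-hand side across the fragments still reaches the right-hand side; the remaining FDs each lie inside some fragment. All dependencies are preserved.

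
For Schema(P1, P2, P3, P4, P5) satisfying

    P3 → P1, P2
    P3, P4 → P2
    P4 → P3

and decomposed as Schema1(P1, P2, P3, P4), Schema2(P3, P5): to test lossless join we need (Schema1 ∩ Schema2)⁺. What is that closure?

Schema1 ∩ Schema2 = {P3}.
P3 → P1, P2 applies, adding P1, P2
Closure: {P1, P2, P3}.

P1, P2, P3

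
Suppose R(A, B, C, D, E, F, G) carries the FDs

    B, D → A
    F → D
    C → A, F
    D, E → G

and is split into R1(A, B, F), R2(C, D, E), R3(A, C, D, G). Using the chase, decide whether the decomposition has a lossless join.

Chase test. Columns are A, B, C, D, E, F, G; row i has aⱼ where attribute j ∈ Ri, else bᵢⱼ.
Initial tableau (one row per fragment):
  row 1: a1 a2 b13 b14 b15 a6 b17
  row 2: b21 b22 a3 a4 a5 b26 b27
  row 3: a1 b32 a3 a4 b35 b36 a7
Rows 2 and 3 agree on C; apply C→A, F and equate their A, F entries.
No row becomes fully distinguished — the join is lossy.

No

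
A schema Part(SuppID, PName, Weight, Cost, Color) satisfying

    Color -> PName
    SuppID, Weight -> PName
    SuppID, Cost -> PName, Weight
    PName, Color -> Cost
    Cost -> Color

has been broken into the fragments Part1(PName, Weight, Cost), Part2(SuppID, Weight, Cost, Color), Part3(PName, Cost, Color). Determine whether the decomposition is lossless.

Chase test. Columns are SuppID, PName, Weight, Cost, Color; row i has aⱼ where attribute j ∈ Parti, else bᵢⱼ.
Initial tableau (one row per fragment):
  row 1: b11 a2 a3 a4 b15
  row 2: a1 b22 a3 a4 a5
  row 3: b31 a2 b33 a4 a5
Rows 2 and 3 agree on Color; apply Color→PName and equate their PName entries.
Rows 1 and 2 agree on Cost; apply Cost→Color and equate their Color entries.
Row 2 is now all distinguished symbols — the join is lossless.

Yes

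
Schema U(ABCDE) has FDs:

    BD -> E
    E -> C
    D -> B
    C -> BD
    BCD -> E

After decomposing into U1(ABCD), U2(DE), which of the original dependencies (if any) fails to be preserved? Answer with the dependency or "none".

BD → E: restricted closure across fragments reaches E.
E → C: restricted closure across fragments reaches C.
D → B lies within U1.
C → BD lies within U1.
BCD → E: restricted closure across fragments reaches E.
Every dependency is enforceable on the fragments, so the decomposition is dependency-preserving.

none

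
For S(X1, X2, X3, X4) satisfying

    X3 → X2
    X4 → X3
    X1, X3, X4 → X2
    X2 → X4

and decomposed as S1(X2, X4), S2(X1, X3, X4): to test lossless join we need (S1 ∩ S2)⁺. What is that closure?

X2, X3, X4

S1 ∩ S2 = {X4}.
X4 → X3 applies, adding X3
X3 → X2 applies, adding X2
Closure: {X2, X3, X4}.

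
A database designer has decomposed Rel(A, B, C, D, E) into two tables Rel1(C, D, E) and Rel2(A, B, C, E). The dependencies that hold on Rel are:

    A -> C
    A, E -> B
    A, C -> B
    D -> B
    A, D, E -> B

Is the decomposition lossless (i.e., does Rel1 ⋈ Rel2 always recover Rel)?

Common attributes: Rel1 ∩ Rel2 = {C, E}.
No dependency enlarges {C, E}, so (C, E)⁺ = {C, E}.
The closure contains neither all of Rel1 = {C, D, E} nor all of Rel2 = {A, B, C, E}, so the common attributes are not a superkey of either fragment. The join is lossy.

No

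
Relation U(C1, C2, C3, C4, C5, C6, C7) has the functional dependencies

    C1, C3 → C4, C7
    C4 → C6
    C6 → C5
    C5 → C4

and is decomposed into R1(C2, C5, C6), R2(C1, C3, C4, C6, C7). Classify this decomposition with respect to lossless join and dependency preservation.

Lossless test: (C6)⁺ = {C4, C5, C6}, which is a superkey of neither fragment — lossy.
Dependency preservation: C5 → C4 is not contained in any single fragment, but the restricted closure of its left-hand side across the fragments still reaches the right-hand side; the remaining FDs each lie inside some fragment. All dependencies are preserved.

lossy but dependency-preserving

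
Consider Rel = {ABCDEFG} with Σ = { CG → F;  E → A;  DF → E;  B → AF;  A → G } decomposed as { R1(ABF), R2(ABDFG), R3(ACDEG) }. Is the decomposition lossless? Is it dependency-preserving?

lossy and not dependency-preserving

Lossless test (chase): Rows 1 and 2 agree on A; apply A→G and equate their G entries. No row becomes fully distinguished — the join is lossy.
Dependency preservation: the restricted closure of {CG} across the fragments never reaches {F}, so CG → F cannot be enforced without a join — not preserved.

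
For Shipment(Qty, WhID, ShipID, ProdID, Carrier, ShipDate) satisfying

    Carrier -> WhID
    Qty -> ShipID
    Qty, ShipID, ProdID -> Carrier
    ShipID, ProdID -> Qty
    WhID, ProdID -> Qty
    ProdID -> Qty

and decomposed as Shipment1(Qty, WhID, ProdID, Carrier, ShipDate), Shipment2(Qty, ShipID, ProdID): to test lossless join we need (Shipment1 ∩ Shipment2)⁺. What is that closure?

Shipment1 ∩ Shipment2 = {Qty, ProdID}.
Qty → ShipID applies, adding ShipID
Qty, ShipID, ProdID → Carrier applies, adding Carrier
Carrier → WhID applies, adding WhID
Closure: {Qty, WhID, ShipID, ProdID, Carrier}.

Qty, WhID, ShipID, ProdID, Carrier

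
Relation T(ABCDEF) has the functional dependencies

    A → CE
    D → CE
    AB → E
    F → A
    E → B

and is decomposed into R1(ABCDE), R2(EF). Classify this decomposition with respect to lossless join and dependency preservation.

lossy and not dependency-preserving

Lossless test: (E)⁺ = {BE}, which is a superkey of neither fragment — lossy.
Dependency preservation: the restricted closure of {F} across the fragments never reaches {A}, so F → A cannot be enforced without a join — not preserved.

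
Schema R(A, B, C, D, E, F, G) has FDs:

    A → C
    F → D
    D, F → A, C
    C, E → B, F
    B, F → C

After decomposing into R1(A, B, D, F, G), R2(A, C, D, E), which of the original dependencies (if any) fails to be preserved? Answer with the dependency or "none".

Check C, E → B, F: no single fragment contains all of {B, C, E, F}, and the restricted closure of {C, E} across the fragments never reaches {B, F}.
A → C is preserved.
F → D is preserved.
D, F → A, C is preserved.
B, F → C is preserved.

C, E → B, F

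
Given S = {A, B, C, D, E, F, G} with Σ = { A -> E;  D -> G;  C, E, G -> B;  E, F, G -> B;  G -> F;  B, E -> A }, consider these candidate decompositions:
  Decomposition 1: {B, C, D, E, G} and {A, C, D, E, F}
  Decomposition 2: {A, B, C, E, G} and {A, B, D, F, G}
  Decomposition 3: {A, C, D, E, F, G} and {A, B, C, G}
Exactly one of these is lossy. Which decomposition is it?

Decomposition 2

Decomposition 1: common = {C, D, E}, closure = {A, B, C, D, E, F, G} → lossless.
Decomposition 2: common = {A, B, G}, closure = {A, B, E, F, G} → lossy.
Decomposition 3: common = {A, C, G}, closure = {A, B, C, E, F, G} → lossless.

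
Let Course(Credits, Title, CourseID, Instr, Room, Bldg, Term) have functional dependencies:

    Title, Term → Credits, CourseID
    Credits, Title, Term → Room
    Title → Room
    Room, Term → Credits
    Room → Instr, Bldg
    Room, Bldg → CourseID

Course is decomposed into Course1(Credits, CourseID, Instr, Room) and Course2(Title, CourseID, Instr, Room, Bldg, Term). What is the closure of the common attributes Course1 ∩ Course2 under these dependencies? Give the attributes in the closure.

Course1 ∩ Course2 = {CourseID, Instr, Room}.
Room → Instr, Bldg applies, adding Bldg
Closure: {CourseID, Instr, Room, Bldg}.

CourseID, Instr, Room, Bldg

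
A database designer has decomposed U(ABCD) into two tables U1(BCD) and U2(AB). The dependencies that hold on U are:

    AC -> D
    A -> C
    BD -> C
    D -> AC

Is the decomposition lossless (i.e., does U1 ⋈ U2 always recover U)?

No

Common attributes: U1 ∩ U2 = {B}.
No dependency enlarges {B}, so (B)⁺ = {B}.
The closure contains neither all of U1 = {BCD} nor all of U2 = {AB}, so the common attributes are not a superkey of either fragment. The join is lossy.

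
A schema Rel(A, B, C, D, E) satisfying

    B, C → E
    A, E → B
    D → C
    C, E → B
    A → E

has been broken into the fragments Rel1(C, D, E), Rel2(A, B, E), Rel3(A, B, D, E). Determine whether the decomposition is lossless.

Yes

Chase test. Columns are A, B, C, D, E; row i has aⱼ where attribute j ∈ Reli, else bᵢⱼ.
Initial tableau (one row per fragment):
  row 1: b11 b12 a3 a4 a5
  row 2: a1 a2 b23 b24 a5
  row 3: a1 a2 b33 a4 a5
Rows 1 and 3 agree on D; apply D→C and equate their C entries.
Rows 1 and 3 agree on C, E; apply C, E→B and equate their B entries.
Row 3 is now all distinguished symbols — the join is lossless.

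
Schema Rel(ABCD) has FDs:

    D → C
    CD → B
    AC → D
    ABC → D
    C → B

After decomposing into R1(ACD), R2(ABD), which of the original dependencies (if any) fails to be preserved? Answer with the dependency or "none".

C → B

Check C → B: no single fragment contains all of {BC}, and the restricted closure of {C} across the fragments never reaches {B}.
D → C is preserved.
CD → B is preserved.
AC → D is preserved.
ABC → D is preserved.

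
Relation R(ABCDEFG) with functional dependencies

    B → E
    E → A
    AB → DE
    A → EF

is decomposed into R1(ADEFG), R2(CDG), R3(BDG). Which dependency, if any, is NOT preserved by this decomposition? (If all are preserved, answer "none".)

B → E

Check B → E: no single fragment contains all of {BE}, and the restricted closure of {B} across the fragments never reaches {E}.
E → A is preserved.
AB → DE is preserved.
A → EF is preserved.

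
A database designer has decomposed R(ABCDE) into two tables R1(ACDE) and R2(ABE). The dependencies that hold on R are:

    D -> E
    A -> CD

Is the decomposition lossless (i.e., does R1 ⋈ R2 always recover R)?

Yes

Common attributes: R1 ∩ R2 = {AE}.
Closure of {AE}: A → CD applies, adding CD. So (AE)⁺ = {ACDE}.
This closure contains every attribute of R1, so R1 ∩ R2 → R1. The join is lossless.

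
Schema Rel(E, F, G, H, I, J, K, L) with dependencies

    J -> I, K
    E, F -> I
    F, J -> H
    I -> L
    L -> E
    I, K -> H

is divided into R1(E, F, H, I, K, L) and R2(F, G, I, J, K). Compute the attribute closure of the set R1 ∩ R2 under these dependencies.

E, F, H, I, K, L

R1 ∩ R2 = {F, I, K}.
I → L applies, adding L
L → E applies, adding E
I, K → H applies, adding H
Closure: {E, F, H, I, K, L}.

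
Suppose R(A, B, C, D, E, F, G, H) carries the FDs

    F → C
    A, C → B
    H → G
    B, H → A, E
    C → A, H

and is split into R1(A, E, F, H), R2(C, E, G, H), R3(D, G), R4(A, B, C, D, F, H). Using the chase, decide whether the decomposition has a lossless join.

Yes

Chase test. Columns are A, B, C, D, E, F, G, H; row i has aⱼ where attribute j ∈ Ri, else bᵢⱼ.
Initial tableau (one row per fragment):
  row 1: a1 b12 b13 b14 a5 a6 b17 a8
  row 2: b21 b22 a3 b24 a5 b26 a7 a8
  row 3: b31 b32 b33 a4 b35 b36 a7 b38
  row 4: a1 a2 a3 a4 b45 a6 b47 a8
Rows 1 and 4 agree on F; apply F→C and equate their C entries.
Rows 1 and 4 agree on A, C; apply A, C→B and equate their B entries.
Rows 1 and 2 agree on H; apply H→G and equate their G entries.
Rows 1 and 4 agree on H; apply H→G and equate their G entries.
Rows 1 and 4 agree on B, H; apply B, H→A, E and equate their A, E entries.
Rows 1 and 2 agree on C; apply C→A, H and equate their A, H entries.
Rows 1 and 2 agree on A, C; apply A, C→B and equate their B entries.
Row 4 is now all distinguished symbols — the join is lossless.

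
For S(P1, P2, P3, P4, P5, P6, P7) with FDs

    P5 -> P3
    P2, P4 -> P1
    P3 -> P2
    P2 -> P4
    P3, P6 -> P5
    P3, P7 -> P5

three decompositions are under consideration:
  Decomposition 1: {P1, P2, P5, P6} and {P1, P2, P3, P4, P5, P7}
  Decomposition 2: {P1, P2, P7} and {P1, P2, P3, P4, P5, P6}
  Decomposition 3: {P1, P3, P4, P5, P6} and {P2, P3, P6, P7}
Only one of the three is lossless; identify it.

Decomposition 3

Decomposition 1: common = {P1, P2, P5}, closure = {P1, P2, P3, P4, P5} → lossy.
Decomposition 2: common = {P1, P2}, closure = {P1, P2, P4} → lossy.
Decomposition 3: common = {P3, P6}, closure = {P1, P2, P3, P4, P5, P6} → lossless.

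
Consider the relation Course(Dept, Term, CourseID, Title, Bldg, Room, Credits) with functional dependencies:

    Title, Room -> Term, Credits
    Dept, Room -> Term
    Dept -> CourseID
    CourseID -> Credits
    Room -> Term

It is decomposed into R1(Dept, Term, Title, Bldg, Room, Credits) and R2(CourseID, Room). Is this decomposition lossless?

Common attributes: R1 ∩ R2 = {Room}.
Closure of {Room}: Room → Term applies, adding Term. So (Room)⁺ = {Term, Room}.
The closure contains neither all of R1 = {Dept, Term, Title, Bldg, Room, Credits} nor all of R2 = {CourseID, Room}, so the common attributes are not a superkey of either fragment. The join is lossy.

No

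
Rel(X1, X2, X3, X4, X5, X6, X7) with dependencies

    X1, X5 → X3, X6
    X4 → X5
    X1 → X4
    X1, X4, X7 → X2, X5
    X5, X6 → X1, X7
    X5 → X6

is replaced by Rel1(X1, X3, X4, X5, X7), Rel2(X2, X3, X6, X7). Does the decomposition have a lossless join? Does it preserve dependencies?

lossy and not dependency-preserving

Lossless test: (X3, X7)⁺ = {X3, X7}, which is a superkey of neither fragment — lossy.
Dependency preservation: the restricted closure of {X1, X5} across the fragments never reaches {X3, X6}, so X1, X5 → X3, X6 cannot be enforced without a join — not preserved.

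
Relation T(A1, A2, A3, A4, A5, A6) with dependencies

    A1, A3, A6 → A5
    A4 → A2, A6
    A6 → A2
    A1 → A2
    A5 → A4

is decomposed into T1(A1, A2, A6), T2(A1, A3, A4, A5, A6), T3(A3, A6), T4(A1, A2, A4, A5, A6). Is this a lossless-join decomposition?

Chase test. Columns are A1, A2, A3, A4, A5, A6; row i has aⱼ where attribute j ∈ Ti, else bᵢⱼ.
Initial tableau (one row per fragment):
  row 1: a1 a2 b13 b14 b15 a6
  row 2: a1 b22 a3 a4 a5 a6
  row 3: b31 b32 a3 b34 b35 a6
  row 4: a1 a2 b43 a4 a5 a6
Rows 2 and 4 agree on A4; apply A4→A2, A6 and equate their A2, A6 entries.
Rows 1 and 3 agree on A6; apply A6→A2 and equate their A2 entries.
Row 2 is now all distinguished symbols — the join is lossless.

Yes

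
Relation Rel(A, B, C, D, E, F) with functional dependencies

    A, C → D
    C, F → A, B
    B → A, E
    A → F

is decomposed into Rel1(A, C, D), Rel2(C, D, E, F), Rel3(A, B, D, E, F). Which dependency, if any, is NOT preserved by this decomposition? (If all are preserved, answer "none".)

Check C, F → A, B: no single fragment contains all of {A, B, C, F}, and the restricted closure of {C, F} across the fragments never reaches {A, B}.
A, C → D is preserved.
B → A, E is preserved.
A → F is preserved.

C, F → A, B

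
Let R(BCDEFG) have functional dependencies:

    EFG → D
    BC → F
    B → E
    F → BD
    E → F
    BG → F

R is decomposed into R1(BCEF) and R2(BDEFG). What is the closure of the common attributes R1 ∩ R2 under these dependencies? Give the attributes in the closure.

R1 ∩ R2 = {BEF}.
F → BD applies, adding D
Closure: {BDEF}.

BDEF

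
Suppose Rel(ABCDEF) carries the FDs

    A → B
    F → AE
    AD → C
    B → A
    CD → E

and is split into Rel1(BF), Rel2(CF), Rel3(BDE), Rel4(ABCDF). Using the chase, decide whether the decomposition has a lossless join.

Yes

Chase test. Columns are ABCDEF; row i has aⱼ where attribute j ∈ Reli, else bᵢⱼ.
Initial tableau (one row per fragment):
  row 1: b11 a2 b13 b14 b15 a6
  row 2: b21 b22 a3 b24 b25 a6
  row 3: b31 a2 b33 a4 a5 b36
  row 4: a1 a2 a3 a4 b45 a6
Rows 1 and 2 agree on F; apply F→AE and equate their AE entries.
Rows 1 and 4 agree on F; apply F→AE and equate their AE entries.
Rows 1 and 3 agree on B; apply B→A and equate their A entries.
Rows 1 and 2 agree on A; apply A→B and equate their B entries.
Rows 3 and 4 agree on AD; apply AD→C and equate their C entries.
Rows 3 and 4 agree on CD; apply CD→E and equate their E entries.
Row 4 is now all distinguished symbols — the join is lossless.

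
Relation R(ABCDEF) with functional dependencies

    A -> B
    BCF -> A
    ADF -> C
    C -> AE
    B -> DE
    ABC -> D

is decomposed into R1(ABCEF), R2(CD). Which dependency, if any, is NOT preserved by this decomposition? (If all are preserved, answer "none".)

Check B → DE: no single fragment contains all of {BDE}, and the restricted closure of {B} across the fragments never reaches {DE}.
A → B is preserved.
BCF → A is preserved.
ADF → C is preserved.
C → AE is preserved.
ABC → D is preserved.

B -> DE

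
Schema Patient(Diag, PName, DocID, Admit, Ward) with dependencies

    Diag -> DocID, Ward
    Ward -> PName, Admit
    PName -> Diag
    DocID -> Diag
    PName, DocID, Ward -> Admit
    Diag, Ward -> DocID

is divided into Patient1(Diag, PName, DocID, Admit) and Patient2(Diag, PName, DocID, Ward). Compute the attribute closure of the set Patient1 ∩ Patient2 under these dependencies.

Diag, PName, DocID, Admit, Ward

Patient1 ∩ Patient2 = {Diag, PName, DocID}.
Diag → DocID, Ward applies, adding Ward
Ward → PName, Admit applies, adding Admit
Closure: {Diag, PName, DocID, Admit, Ward}.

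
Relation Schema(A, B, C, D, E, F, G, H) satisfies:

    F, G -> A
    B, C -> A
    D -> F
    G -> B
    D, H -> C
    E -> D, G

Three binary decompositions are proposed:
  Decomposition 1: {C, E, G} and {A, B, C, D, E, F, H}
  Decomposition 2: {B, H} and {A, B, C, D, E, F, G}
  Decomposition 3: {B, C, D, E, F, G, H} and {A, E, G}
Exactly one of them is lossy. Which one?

Decomposition 2

Decomposition 1: common = {C, E}, closure = {A, B, C, D, E, F, G} → lossless.
Decomposition 2: common = {B}, closure = {B} → lossy.
Decomposition 3: common = {E, G}, closure = {A, B, D, E, F, G} → lossless.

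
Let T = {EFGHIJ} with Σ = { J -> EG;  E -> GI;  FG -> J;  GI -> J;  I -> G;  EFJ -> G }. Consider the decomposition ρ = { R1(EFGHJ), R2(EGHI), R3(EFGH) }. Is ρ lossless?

Chase test. Columns are EFGHIJ; row i has aⱼ where attribute j ∈ Ri, else bᵢⱼ.
Initial tableau (one row per fragment):
  row 1: a1 a2 a3 a4 b15 a6
  row 2: a1 b22 a3 a4 a5 b26
  row 3: a1 a2 a3 a4 b35 b36
Rows 1 and 2 agree on E; apply E→GI and equate their GI entries.
Rows 1 and 3 agree on E; apply E→GI and equate their GI entries.
Rows 1 and 3 agree on FG; apply FG→J and equate their J entries.
Rows 1 and 2 agree on GI; apply GI→J and equate their J entries.
Row 1 is now all distinguished symbols — the join is lossless.

Yes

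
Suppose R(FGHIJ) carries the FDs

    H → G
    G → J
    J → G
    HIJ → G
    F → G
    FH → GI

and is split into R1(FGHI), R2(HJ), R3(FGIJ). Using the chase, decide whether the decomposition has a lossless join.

Yes

Chase test. Columns are FGHIJ; row i has aⱼ where attribute j ∈ Ri, else bᵢⱼ.
Initial tableau (one row per fragment):
  row 1: a1 a2 a3 a4 b15
  row 2: b21 b22 a3 b24 a5
  row 3: a1 a2 b33 a4 a5
Rows 1 and 2 agree on H; apply H→G and equate their G entries.
Rows 1 and 2 agree on G; apply G→J and equate their J entries.
Row 1 is now all distinguished symbols — the join is lossless.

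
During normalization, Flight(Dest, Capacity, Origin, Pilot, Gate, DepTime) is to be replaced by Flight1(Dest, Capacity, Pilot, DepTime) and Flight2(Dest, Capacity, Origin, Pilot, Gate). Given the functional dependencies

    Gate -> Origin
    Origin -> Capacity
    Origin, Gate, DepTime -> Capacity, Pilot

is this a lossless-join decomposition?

No

Common attributes: Flight1 ∩ Flight2 = {Dest, Capacity, Pilot}.
No dependency enlarges {Dest, Capacity, Pilot}, so (Dest, Capacity, Pilot)⁺ = {Dest, Capacity, Pilot}.
The closure contains neither all of Flight1 = {Dest, Capacity, Pilot, DepTime} nor all of Flight2 = {Dest, Capacity, Origin, Pilot, Gate}, so the common attributes are not a superkey of either fragment. The join is lossy.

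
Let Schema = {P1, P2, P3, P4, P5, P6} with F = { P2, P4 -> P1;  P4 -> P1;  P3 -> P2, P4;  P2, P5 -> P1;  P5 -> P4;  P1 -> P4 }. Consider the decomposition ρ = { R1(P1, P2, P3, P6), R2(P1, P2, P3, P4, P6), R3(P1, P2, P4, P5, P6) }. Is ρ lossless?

No

Chase test. Columns are P1, P2, P3, P4, P5, P6; row i has aⱼ where attribute j ∈ Ri, else bᵢⱼ.
Initial tableau (one row per fragment):
  row 1: a1 a2 a3 b14 b15 a6
  row 2: a1 a2 a3 a4 b25 a6
  row 3: a1 a2 b33 a4 a5 a6
Rows 1 and 2 agree on P3; apply P3→P2, P4 and equate their P2, P4 entries.
No row becomes fully distinguished — the join is lossy.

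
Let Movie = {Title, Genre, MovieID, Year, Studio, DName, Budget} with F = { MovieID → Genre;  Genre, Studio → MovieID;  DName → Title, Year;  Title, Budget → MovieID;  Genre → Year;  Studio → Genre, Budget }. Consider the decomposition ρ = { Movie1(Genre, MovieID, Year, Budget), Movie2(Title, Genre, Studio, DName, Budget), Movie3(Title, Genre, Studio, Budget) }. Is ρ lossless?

Chase test. Columns are Title, Genre, MovieID, Year, Studio, DName, Budget; row i has aⱼ where attribute j ∈ Moviei, else bᵢⱼ.
Initial tableau (one row per fragment):
  row 1: b11 a2 a3 a4 b15 b16 a7
  row 2: a1 a2 b23 b24 a5 a6 a7
  row 3: a1 a2 b33 b34 a5 b36 a7
Rows 2 and 3 agree on Genre, Studio; apply Genre, Studio→MovieID and equate their MovieID entries.
Rows 1 and 2 agree on Genre; apply Genre→Year and equate their Year entries.
Rows 1 and 3 agree on Genre; apply Genre→Year and equate their Year entries.
No row becomes fully distinguished — the join is lossy.

No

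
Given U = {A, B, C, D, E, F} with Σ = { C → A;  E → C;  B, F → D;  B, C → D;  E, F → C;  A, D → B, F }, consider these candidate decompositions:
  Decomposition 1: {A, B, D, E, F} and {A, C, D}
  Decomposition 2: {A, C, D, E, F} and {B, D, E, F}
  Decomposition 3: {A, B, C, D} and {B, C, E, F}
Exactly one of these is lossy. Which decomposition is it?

Decomposition 1: common = {A, D}, closure = {A, B, D, F} → lossy.
Decomposition 2: common = {D, E, F}, closure = {A, B, C, D, E, F} → lossless.
Decomposition 3: common = {B, C}, closure = {A, B, C, D, F} → lossless.

Decomposition 1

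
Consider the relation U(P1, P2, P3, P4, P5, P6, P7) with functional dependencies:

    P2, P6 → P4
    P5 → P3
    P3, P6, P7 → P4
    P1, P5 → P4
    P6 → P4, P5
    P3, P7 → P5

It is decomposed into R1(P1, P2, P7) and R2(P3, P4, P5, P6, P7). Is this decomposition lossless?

Common attributes: R1 ∩ R2 = {P7}.
No dependency enlarges {P7}, so (P7)⁺ = {P7}.
The closure contains neither all of R1 = {P1, P2, P7} nor all of R2 = {P3, P4, P5, P6, P7}, so the common attributes are not a superkey of either fragment. The join is lossy.

No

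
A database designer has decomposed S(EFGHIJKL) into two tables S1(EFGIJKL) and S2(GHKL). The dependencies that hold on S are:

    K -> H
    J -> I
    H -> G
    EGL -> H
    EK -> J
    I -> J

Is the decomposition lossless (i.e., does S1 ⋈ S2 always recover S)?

Yes

Common attributes: S1 ∩ S2 = {GKL}.
Closure of {GKL}: K → H applies, adding H. So (GKL)⁺ = {GHKL}.
This closure contains every attribute of S2, so S1 ∩ S2 → S2. The join is lossless.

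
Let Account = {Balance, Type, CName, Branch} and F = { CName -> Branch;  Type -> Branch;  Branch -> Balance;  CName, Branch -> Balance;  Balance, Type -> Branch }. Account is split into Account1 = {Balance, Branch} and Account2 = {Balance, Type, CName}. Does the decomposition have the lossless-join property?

No

Common attributes: Account1 ∩ Account2 = {Balance}.
No dependency enlarges {Balance}, so (Balance)⁺ = {Balance}.
The closure contains neither all of Account1 = {Balance, Branch} nor all of Account2 = {Balance, Type, CName}, so the common attributes are not a superkey of either fragment. The join is lossy.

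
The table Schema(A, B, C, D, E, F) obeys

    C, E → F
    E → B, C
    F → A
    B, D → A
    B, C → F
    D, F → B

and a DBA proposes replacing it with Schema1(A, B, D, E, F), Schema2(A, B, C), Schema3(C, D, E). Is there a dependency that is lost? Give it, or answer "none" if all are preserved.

Check B, C → F: no single fragment contains all of {B, C, F}, and the restricted closure of {B, C} across the fragments never reaches {F}.
C, E → F is preserved.
E → B, C is preserved.
F → A is preserved.
B, D → A is preserved.
D, F → B is preserved.

B, C → F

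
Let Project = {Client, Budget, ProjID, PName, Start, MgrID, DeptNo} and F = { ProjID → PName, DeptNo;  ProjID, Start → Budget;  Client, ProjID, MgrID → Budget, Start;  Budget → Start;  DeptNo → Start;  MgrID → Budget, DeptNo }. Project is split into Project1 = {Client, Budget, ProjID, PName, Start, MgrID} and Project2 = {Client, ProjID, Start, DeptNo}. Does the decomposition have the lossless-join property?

Common attributes: Project1 ∩ Project2 = {Client, ProjID, Start}.
Closure of {Client, ProjID, Start}: ProjID → PName, DeptNo applies, adding PName, DeptNo; ProjID, Start → Budget applies, adding Budget. So (Client, ProjID, Start)⁺ = {Client, Budget, ProjID, PName, Start, DeptNo}.
This closure contains every attribute of Project2, so Project1 ∩ Project2 → Project2. The join is lossless.

Yes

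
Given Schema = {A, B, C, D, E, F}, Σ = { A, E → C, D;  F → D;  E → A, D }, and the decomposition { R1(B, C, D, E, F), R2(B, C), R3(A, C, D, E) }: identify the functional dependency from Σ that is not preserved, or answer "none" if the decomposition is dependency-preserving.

A, E → C, D lies within R3.
F → D lies within R1.
E → A, D lies within R3.
Every dependency is enforceable on the fragments, so the decomposition is dependency-preserving.

none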